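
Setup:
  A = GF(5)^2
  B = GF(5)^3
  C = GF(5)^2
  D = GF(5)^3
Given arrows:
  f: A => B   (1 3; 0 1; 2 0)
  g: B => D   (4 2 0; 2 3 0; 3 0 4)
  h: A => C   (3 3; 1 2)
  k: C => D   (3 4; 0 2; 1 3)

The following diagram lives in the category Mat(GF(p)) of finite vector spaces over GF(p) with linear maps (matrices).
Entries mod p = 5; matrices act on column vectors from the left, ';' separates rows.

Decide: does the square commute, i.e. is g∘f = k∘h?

Along f;g (path 1):
  e0=⟨1,0⟩ f=>⟨1,0,2⟩ g=>⟨4,2,1⟩
  e1=⟨0,1⟩ f=>⟨3,1,0⟩ g=>⟨4,4,4⟩
  ⟦path⟧₁ = (4 4; 2 4; 1 4)
Along h;k (path 2):
  e0=⟨1,0⟩ h=>⟨3,1⟩ k=>⟨3,2,1⟩
  e1=⟨0,1⟩ h=>⟨3,2⟩ k=>⟨2,4,4⟩
  ⟦path⟧₂ = (3 2; 2 4; 1 4)
Equal? distinct morphisms ✗

Answer: DOES NOT COMMUTE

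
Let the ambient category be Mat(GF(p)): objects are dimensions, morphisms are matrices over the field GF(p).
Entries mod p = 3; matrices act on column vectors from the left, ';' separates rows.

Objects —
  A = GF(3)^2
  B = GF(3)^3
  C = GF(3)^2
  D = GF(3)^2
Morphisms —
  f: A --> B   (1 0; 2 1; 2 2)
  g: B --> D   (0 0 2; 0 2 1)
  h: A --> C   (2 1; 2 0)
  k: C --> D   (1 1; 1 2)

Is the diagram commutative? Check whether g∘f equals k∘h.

Answer: COMMUTES

Work:
Path 1 = f;g:
  e0=⟨1,0⟩ f-->⟨1,2,2⟩ g-->⟨1,0⟩
  e1=⟨0,1⟩ f-->⟨0,1,2⟩ g-->⟨1,1⟩
  composite₁ = (1 1; 0 1)
Path 2 = h;k:
  e0=⟨1,0⟩ h-->⟨2,2⟩ k-->⟨1,0⟩
  e1=⟨0,1⟩ h-->⟨1,0⟩ k-->⟨1,1⟩
  composite₂ = (1 1; 0 1)
Equal? YES — commutes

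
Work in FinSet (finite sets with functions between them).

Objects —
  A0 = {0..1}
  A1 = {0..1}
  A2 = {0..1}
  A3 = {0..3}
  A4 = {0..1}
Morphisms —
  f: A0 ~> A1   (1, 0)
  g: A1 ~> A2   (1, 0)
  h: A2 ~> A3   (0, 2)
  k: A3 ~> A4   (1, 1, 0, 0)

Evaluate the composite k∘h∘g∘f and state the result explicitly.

  0 f~>1 g~>0 h~>0 k~>1
  1 f~>0 g~>1 h~>2 k~>0
result: (1, 0)

Answer: (1, 0)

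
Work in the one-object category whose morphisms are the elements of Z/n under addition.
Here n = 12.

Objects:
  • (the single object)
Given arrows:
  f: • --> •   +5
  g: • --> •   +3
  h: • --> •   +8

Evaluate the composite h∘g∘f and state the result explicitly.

  0 +5≡5 +3≡8 +8≡4  (mod 12)
result: +4

Answer: +4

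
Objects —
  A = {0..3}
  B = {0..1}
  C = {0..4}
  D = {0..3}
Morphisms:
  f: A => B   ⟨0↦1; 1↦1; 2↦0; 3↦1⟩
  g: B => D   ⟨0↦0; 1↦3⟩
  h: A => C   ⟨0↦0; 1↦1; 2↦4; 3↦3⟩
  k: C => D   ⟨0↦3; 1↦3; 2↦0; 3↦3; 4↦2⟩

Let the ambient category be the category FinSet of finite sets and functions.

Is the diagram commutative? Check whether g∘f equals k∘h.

Answer: DOES NOT COMMUTE

Trace:
Path 1 = f;g:
  0 f=>1 g=>3
  1 f=>1 g=>3
  2 f=>0 g=>0
  3 f=>1 g=>3
  ⟦path⟧₁ = ⟨0↦3; 1↦3; 2↦0; 3↦3⟩
Path 2 = h;k:
  0 h=>0 k=>3
  1 h=>1 k=>3
  2 h=>4 k=>2
  3 h=>3 k=>3
  ⟦path⟧₂ = ⟨0↦3; 1↦3; 2↦2; 3↦3⟩
Equal? NO — does not commute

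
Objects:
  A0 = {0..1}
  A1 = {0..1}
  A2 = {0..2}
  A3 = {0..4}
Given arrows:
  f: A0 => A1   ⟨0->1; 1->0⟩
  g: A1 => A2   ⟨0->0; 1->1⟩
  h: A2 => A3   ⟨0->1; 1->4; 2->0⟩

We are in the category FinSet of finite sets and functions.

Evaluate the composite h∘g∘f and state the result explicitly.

  0 f=>1 g=>1 h=>4
  1 f=>0 g=>0 h=>1
result: ⟨0->4; 1->1⟩

Answer: ⟨0->4; 1->1⟩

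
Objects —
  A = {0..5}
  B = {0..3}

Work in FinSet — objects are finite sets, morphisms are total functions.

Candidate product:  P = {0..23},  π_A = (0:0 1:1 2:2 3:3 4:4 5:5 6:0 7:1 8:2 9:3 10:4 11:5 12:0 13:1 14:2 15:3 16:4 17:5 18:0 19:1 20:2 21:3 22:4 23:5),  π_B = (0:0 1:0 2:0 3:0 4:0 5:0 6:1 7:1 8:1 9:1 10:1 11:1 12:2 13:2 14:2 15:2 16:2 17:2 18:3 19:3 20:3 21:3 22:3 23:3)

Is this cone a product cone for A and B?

|A|·|B| = 6·4 = 24;  |P| = 24
Check the pairing map k ↦ (π_A(k), π_B(k)):
  0 : (0,0)
  1 : (1,0)
  2 : (2,0)
  3 : (3,0)
  4 : (4,0)
  5 : (5,0)
  6 : (0,1)
  7 : (1,1)
  8 : (2,1)
  9 : (3,1)
  10 : (4,1)
  11 : (5,1)
  12 : (0,2)
  13 : (1,2)
  14 : (2,2)
  15 : (3,2)
  16 : (4,2)
  17 : (5,2)
  18 : (0,3)
  19 : (1,3)
  20 : (2,3)
  21 : (3,3)
  22 : (4,3)
  23 : (5,3)
distinct pairs in image: 24 / 24 needed
  → bijection onto A×B; projections well-typed.

Answer: VALID PRODUCT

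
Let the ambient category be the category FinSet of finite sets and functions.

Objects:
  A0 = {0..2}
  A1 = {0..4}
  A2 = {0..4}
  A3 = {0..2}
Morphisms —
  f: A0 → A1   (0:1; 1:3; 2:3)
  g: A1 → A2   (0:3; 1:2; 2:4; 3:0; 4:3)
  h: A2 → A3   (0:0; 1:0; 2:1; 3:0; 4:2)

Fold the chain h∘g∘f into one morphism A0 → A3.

  0 f→1 g→2 h→1
  1 f→3 g→0 h→0
  2 f→3 g→0 h→0
result: (0:1; 1:0; 2:0)

Answer: (0:1; 1:0; 2:0)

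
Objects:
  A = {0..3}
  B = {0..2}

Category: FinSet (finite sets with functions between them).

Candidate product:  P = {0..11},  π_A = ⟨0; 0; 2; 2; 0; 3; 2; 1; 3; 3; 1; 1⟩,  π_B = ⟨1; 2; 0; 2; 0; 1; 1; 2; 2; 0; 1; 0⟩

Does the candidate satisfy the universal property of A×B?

Answer: VALID PRODUCT

Work:
|A|·|B| = 4·3 = 12;  |P| = 12
Check the pairing map k ↦ (π_A(k), π_B(k)):
  0 : (0,1)
  1 : (0,2)
  2 : (2,0)
  3 : (2,2)
  4 : (0,0)
  5 : (3,1)
  6 : (2,1)
  7 : (1,2)
  8 : (3,2)
  9 : (3,0)
  10 : (1,1)
  11 : (1,0)
distinct pairs in image: 12 / 12 needed
  → bijection onto A×B; projections well-typed.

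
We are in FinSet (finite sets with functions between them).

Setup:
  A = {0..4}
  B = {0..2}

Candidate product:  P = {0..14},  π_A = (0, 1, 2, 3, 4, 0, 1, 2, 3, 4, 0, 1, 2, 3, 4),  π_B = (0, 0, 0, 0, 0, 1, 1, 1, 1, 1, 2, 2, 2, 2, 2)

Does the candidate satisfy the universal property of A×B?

|A|·|B| = 5·3 = 15;  |P| = 15
Check the pairing map k ↦ (π_A(k), π_B(k)):
  0 : (0,0)
  1 : (1,0)
  2 : (2,0)
  3 : (3,0)
  4 : (4,0)
  5 : (0,1)
  6 : (1,1)
  7 : (2,1)
  8 : (3,1)
  9 : (4,1)
  10 : (0,2)
  11 : (1,2)
  12 : (2,2)
  13 : (3,2)
  14 : (4,2)
distinct pairs in image: 15 / 15 needed
  → bijection onto A×B; projections well-typed.

Answer: VALID PRODUCT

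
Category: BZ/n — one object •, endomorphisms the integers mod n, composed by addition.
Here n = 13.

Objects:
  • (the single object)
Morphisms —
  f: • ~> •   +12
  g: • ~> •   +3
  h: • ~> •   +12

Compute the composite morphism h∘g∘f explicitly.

Answer: +1

Trace:
  0 +12≡12 +3≡2 +12≡1  (mod 13)
⟦path⟧: +1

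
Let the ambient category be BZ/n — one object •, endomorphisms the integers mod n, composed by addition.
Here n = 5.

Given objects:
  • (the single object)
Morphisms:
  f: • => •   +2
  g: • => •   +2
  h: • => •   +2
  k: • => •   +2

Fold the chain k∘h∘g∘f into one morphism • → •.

Answer: +3

Work:
  0 +2≡2 +2≡4 +2≡1 +2≡3  (mod 5)
composite: +3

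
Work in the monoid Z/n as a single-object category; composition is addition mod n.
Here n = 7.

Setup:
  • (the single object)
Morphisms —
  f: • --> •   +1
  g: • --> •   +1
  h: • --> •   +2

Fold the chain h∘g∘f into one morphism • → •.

  0 +1≡1 +1≡2 +2≡4  (mod 7)
⟦path⟧: +4

Answer: +4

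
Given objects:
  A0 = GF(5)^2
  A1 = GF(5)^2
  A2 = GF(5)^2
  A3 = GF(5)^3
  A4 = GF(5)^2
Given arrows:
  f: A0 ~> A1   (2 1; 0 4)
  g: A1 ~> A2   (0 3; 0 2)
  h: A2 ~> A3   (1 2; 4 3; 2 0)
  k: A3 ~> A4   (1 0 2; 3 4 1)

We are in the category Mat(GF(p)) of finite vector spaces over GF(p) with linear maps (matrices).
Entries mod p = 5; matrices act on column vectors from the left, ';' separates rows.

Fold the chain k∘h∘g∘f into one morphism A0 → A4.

Answer: (0 1; 0 1)

Trace:
  e0=(1,0) f~>(2,0) g~>(0,0) h~>(0,0,0) k~>(0,0)
  e1=(0,1) f~>(1,4) g~>(2,3) h~>(3,2,4) k~>(1,1)
⟦path⟧: (0 1; 0 1)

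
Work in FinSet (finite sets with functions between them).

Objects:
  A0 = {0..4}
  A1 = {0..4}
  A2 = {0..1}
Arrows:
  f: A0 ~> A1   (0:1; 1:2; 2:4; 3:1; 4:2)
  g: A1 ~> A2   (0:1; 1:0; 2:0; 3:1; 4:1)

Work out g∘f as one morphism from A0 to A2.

Answer: (0:0; 1:0; 2:1; 3:0; 4:0)

Derivation:
  0 f~>1 g~>0
  1 f~>2 g~>0
  2 f~>4 g~>1
  3 f~>1 g~>0
  4 f~>2 g~>0
result: (0:0; 1:0; 2:1; 3:0; 4:0)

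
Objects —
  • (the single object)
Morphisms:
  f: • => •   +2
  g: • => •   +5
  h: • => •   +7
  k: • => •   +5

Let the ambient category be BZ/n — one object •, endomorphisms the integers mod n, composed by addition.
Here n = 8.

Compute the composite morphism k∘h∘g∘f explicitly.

Answer: +3

Work:
  0 +2≡2 +5≡7 +7≡6 +5≡3  (mod 8)
⟦path⟧: +3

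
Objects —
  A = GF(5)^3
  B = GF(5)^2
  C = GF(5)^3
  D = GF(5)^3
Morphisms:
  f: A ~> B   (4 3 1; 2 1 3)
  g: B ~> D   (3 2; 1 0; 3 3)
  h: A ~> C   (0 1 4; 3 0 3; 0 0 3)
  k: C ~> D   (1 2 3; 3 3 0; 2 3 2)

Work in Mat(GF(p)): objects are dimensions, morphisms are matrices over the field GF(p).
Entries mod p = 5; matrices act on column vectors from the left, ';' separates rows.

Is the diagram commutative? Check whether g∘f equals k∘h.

1) trace f;g:
  e0=⟨1,0,0⟩ f~>⟨4,2⟩ g~>⟨1,4,3⟩
  e1=⟨0,1,0⟩ f~>⟨3,1⟩ g~>⟨1,3,2⟩
  e2=⟨0,0,1⟩ f~>⟨1,3⟩ g~>⟨4,1,2⟩
  result₁ = (1 1 4; 4 3 1; 3 2 2)
2) trace h;k:
  e0=⟨1,0,0⟩ h~>⟨0,3,0⟩ k~>⟨1,4,4⟩
  e1=⟨0,1,0⟩ h~>⟨1,0,0⟩ k~>⟨1,3,2⟩
  e2=⟨0,0,1⟩ h~>⟨4,3,3⟩ k~>⟨4,1,3⟩
  result₂ = (1 1 4; 4 3 1; 4 2 3)
Equal? NO — does not commute

Answer: DOES NOT COMMUTE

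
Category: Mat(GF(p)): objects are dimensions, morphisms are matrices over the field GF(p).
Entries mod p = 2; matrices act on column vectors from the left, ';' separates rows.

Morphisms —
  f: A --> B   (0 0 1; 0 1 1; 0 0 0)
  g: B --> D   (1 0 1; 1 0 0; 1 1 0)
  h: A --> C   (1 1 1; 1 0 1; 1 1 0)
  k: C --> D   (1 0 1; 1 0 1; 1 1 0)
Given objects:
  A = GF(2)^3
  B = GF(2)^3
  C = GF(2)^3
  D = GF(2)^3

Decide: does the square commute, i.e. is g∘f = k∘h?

1) trace f;g:
  e0=(1,0,0) f-->(0,0,0) g-->(0,0,0)
  e1=(0,1,0) f-->(0,1,0) g-->(0,0,1)
  e2=(0,0,1) f-->(1,1,0) g-->(1,1,0)
  ⟦path⟧₁ = (0 0 1; 0 0 1; 0 1 0)
2) trace h;k:
  e0=(1,0,0) h-->(1,1,1) k-->(0,0,0)
  e1=(0,1,0) h-->(1,0,1) k-->(0,0,1)
  e2=(0,0,1) h-->(1,1,0) k-->(1,1,0)
  ⟦path⟧₂ = (0 0 1; 0 0 1; 0 1 0)
Equal? same morphism ✓

Answer: COMMUTES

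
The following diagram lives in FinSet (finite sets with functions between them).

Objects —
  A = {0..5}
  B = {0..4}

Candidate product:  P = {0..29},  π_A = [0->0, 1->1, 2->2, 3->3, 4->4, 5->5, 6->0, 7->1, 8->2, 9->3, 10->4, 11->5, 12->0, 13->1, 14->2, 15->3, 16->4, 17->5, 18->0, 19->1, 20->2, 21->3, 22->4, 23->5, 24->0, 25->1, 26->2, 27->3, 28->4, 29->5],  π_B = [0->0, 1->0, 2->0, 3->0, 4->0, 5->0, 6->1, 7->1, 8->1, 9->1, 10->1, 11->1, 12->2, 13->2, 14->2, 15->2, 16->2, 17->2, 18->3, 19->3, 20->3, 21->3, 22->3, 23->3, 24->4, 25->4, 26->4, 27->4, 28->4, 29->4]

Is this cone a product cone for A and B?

Answer: VALID PRODUCT

Trace:
|A|·|B| = 6·5 = 30;  |P| = 30
Check the pairing map k ↦ (π_A(k), π_B(k)):
  0 -> (0,0)
  1 -> (1,0)
  2 -> (2,0)
  3 -> (3,0)
  4 -> (4,0)
  5 -> (5,0)
  6 -> (0,1)
  7 -> (1,1)
  8 -> (2,1)
  9 -> (3,1)
  10 -> (4,1)
  11 -> (5,1)
  12 -> (0,2)
  13 -> (1,2)
  14 -> (2,2)
  15 -> (3,2)
  16 -> (4,2)
  17 -> (5,2)
  18 -> (0,3)
  19 -> (1,3)
  20 -> (2,3)
  21 -> (3,3)
  22 -> (4,3)
  23 -> (5,3)
  24 -> (0,4)
  25 -> (1,4)
  26 -> (2,4)
  27 -> (3,4)
  28 -> (4,4)
  29 -> (5,4)
distinct pairs in image: 30 / 30 needed
  → bijection onto A×B; projections well-typed.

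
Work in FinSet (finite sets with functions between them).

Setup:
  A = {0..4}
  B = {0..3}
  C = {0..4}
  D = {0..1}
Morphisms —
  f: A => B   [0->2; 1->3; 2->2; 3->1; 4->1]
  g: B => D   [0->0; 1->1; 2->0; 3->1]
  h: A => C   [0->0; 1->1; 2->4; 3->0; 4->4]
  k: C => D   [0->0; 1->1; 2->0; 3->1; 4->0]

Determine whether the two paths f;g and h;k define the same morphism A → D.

1) trace f;g:
  0 f=>2 g=>0
  1 f=>3 g=>1
  2 f=>2 g=>0
  3 f=>1 g=>1
  4 f=>1 g=>1
  ⟦path⟧₁ = [0->0; 1->1; 2->0; 3->1; 4->1]
2) trace h;k:
  0 h=>0 k=>0
  1 h=>1 k=>1
  2 h=>4 k=>0
  3 h=>0 k=>0
  4 h=>4 k=>0
  ⟦path⟧₂ = [0->0; 1->1; 2->0; 3->0; 4->0]
Equal? distinct morphisms ✗

Answer: DOES NOT COMMUTE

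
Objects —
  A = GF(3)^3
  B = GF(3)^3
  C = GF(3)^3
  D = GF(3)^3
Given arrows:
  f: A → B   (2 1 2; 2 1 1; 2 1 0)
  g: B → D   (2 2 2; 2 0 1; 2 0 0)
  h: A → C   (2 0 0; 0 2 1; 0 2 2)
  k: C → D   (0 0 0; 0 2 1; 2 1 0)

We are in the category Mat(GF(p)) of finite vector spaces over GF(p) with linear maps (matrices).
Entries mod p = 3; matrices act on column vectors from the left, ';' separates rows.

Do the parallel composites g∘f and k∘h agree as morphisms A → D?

1) trace f;g:
  e0=[1,0,0] f→[2,2,2] g→[0,0,1]
  e1=[0,1,0] f→[1,1,1] g→[0,0,2]
  e2=[0,0,1] f→[2,1,0] g→[0,1,1]
  ⟦path⟧₁ = (0 0 0; 0 0 1; 1 2 1)
2) trace h;k:
  e0=[1,0,0] h→[2,0,0] k→[0,0,1]
  e1=[0,1,0] h→[0,2,2] k→[0,0,2]
  e2=[0,0,1] h→[0,1,2] k→[0,1,1]
  ⟦path⟧₂ = (0 0 0; 0 0 1; 1 2 1)
Equal? same morphism ✓

Answer: COMMUTES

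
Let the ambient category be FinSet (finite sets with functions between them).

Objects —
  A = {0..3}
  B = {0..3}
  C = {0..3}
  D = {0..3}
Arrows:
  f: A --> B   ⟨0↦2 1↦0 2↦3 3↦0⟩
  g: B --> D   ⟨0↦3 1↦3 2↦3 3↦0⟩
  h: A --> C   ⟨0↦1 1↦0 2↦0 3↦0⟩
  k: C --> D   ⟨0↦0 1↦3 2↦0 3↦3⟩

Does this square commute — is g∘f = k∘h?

Answer: DOES NOT COMMUTE

Trace:
Path 1 = f;g:
  0 f-->2 g-->3
  1 f-->0 g-->3
  2 f-->3 g-->0
  3 f-->0 g-->3
  result₁ = ⟨0↦3 1↦3 2↦0 3↦3⟩
Path 2 = h;k:
  0 h-->1 k-->3
  1 h-->0 k-->0
  2 h-->0 k-->0
  3 h-->0 k-->0
  result₂ = ⟨0↦3 1↦0 2↦0 3↦0⟩
Equal? distinct morphisms ✗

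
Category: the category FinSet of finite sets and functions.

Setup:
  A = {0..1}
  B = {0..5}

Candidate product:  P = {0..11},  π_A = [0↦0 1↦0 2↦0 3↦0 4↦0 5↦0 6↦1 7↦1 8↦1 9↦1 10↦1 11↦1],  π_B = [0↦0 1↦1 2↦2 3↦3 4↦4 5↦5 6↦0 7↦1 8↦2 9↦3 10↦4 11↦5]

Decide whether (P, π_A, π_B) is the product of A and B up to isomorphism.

Answer: VALID PRODUCT

Trace:
|A|·|B| = 2·6 = 12;  |P| = 12
Check the pairing map k ↦ (π_A(k), π_B(k)):
  0 ↦ (0,0)
  1 ↦ (0,1)
  2 ↦ (0,2)
  3 ↦ (0,3)
  4 ↦ (0,4)
  5 ↦ (0,5)
  6 ↦ (1,0)
  7 ↦ (1,1)
  8 ↦ (1,2)
  9 ↦ (1,3)
  10 ↦ (1,4)
  11 ↦ (1,5)
distinct pairs in image: 12 / 12 needed
  → bijection onto A×B; projections well-typed.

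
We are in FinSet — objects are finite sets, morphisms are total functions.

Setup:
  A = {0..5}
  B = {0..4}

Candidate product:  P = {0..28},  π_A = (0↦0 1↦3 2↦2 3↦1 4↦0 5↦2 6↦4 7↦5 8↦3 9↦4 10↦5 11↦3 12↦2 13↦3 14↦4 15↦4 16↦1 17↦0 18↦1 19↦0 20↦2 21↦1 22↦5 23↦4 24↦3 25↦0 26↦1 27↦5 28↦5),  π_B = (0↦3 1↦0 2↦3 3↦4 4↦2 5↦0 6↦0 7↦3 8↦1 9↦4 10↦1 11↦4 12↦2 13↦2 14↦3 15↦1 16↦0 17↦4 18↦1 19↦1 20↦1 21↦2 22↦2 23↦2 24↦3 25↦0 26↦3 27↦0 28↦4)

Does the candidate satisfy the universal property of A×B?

Answer: NOT A VALID PRODUCT — |P|=29 ≠ |A|·|B|=30

Derivation:
|A|·|B| = 6·5 = 30;  |P| = 29
  → cardinalities differ; no bijection possible.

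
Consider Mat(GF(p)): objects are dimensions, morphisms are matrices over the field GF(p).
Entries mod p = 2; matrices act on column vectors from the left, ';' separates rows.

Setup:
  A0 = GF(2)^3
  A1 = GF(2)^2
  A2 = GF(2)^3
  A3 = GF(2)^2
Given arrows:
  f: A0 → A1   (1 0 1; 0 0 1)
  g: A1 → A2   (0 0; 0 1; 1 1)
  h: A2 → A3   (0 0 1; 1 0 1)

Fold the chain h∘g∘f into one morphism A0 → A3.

  e0=[1,0,0] f→[1,0] g→[0,0,1] h→[1,1]
  e1=[0,1,0] f→[0,0] g→[0,0,0] h→[0,0]
  e2=[0,0,1] f→[1,1] g→[0,1,0] h→[0,0]
⟦path⟧: (1 0 0; 1 0 0)

Answer: (1 0 0; 1 0 0)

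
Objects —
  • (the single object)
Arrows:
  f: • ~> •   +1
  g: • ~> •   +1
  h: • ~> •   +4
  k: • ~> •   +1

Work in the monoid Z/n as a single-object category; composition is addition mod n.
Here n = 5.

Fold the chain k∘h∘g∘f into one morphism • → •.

  0 +1≡1 +1≡2 +4≡1 +1≡2  (mod 5)
⟦path⟧: +2

Answer: +2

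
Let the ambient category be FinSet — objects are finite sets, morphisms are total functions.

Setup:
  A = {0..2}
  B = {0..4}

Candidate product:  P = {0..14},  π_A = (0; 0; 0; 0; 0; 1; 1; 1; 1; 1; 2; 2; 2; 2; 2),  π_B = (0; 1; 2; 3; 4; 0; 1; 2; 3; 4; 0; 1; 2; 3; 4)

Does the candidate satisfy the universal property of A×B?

Answer: VALID PRODUCT

Work:
|A|·|B| = 3·5 = 15;  |P| = 15
Check the pairing map k ↦ (π_A(k), π_B(k)):
  0 ↦ (0,0)
  1 ↦ (0,1)
  2 ↦ (0,2)
  3 ↦ (0,3)
  4 ↦ (0,4)
  5 ↦ (1,0)
  6 ↦ (1,1)
  7 ↦ (1,2)
  8 ↦ (1,3)
  9 ↦ (1,4)
  10 ↦ (2,0)
  11 ↦ (2,1)
  12 ↦ (2,2)
  13 ↦ (2,3)
  14 ↦ (2,4)
distinct pairs in image: 15 / 15 needed
  → bijection onto A×B; projections well-typed.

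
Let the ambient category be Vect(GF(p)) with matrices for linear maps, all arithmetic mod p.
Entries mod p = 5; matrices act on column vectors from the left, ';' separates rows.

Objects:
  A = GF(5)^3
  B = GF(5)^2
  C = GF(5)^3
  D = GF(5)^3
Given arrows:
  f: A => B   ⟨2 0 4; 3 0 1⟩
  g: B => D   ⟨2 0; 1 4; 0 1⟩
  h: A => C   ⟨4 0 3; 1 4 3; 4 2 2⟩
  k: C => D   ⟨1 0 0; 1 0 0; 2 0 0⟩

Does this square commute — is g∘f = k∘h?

Path 1 = f;g:
  e0=⟨1,0,0⟩ f=>⟨2,3⟩ g=>⟨4,4,3⟩
  e1=⟨0,1,0⟩ f=>⟨0,0⟩ g=>⟨0,0,0⟩
  e2=⟨0,0,1⟩ f=>⟨4,1⟩ g=>⟨3,3,1⟩
  ⟦path⟧₁ = ⟨4 0 3; 4 0 3; 3 0 1⟩
Path 2 = h;k:
  e0=⟨1,0,0⟩ h=>⟨4,1,4⟩ k=>⟨4,4,3⟩
  e1=⟨0,1,0⟩ h=>⟨0,4,2⟩ k=>⟨0,0,0⟩
  e2=⟨0,0,1⟩ h=>⟨3,3,2⟩ k=>⟨3,3,1⟩
  ⟦path⟧₂ = ⟨4 0 3; 4 0 3; 3 0 1⟩
Equal? YES — commutes

Answer: COMMUTES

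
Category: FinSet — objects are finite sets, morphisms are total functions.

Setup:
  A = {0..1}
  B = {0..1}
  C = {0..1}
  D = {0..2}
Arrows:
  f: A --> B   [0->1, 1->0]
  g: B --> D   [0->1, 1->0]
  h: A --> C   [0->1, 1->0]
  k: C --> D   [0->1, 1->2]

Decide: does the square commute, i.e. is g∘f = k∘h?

Along f;g (path 1):
  0 f-->1 g-->0
  1 f-->0 g-->1
  composite₁ = [0->0, 1->1]
Along h;k (path 2):
  0 h-->1 k-->2
  1 h-->0 k-->1
  composite₂ = [0->2, 1->1]
Equal? NO — does not commute

Answer: DOES NOT COMMUTE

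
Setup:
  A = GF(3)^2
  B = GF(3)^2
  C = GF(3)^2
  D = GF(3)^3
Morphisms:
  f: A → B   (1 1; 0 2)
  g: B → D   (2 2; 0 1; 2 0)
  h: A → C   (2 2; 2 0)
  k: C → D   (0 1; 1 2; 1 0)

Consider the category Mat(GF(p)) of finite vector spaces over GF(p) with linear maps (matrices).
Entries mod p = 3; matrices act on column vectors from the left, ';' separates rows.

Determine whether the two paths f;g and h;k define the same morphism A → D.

Along f;g (path 1):
  e0=[1,0] f→[1,0] g→[2,0,2]
  e1=[0,1] f→[1,2] g→[0,2,2]
  result₁ = (2 0; 0 2; 2 2)
Along h;k (path 2):
  e0=[1,0] h→[2,2] k→[2,0,2]
  e1=[0,1] h→[2,0] k→[0,2,2]
  result₂ = (2 0; 0 2; 2 2)
Equal? equal; square commutes

Answer: COMMUTES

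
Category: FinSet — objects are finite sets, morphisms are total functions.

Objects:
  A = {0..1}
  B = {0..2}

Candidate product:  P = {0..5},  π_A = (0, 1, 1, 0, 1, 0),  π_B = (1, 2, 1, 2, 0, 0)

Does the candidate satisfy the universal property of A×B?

|A|·|B| = 2·3 = 6;  |P| = 6
Check the pairing map k ↦ (π_A(k), π_B(k)):
  0 -> (0,1)
  1 -> (1,2)
  2 -> (1,1)
  3 -> (0,2)
  4 -> (1,0)
  5 -> (0,0)
distinct pairs in image: 6 / 6 needed
  → bijection onto A×B; projections well-typed.

Answer: VALID PRODUCT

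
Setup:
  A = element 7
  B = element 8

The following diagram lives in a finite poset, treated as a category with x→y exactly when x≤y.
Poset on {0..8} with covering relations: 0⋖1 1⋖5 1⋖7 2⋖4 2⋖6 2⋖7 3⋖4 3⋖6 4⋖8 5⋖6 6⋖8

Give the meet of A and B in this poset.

Answer: NO MEET EXISTS

Work:
{x : x⊑A ∧ x⊑B} = {0,1,2}  (A=7, B=8)
  maximal lower bounds 1 and 2 are incomparable: neither 1⊑2 nor 2⊑1
→ no greatest lower bound exists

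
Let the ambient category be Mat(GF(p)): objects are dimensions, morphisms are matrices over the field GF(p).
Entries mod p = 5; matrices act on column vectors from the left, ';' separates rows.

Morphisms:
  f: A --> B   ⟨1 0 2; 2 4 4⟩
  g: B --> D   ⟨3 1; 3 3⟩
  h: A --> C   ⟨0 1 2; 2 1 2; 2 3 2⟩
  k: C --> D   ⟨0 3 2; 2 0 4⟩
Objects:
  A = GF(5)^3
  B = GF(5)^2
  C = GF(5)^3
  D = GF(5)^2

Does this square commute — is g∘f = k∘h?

Answer: DOES NOT COMMUTE

Trace:
Path 1 = f;g:
  e0=⟨1,0,0⟩ f-->⟨1,2⟩ g-->⟨0,4⟩
  e1=⟨0,1,0⟩ f-->⟨0,4⟩ g-->⟨4,2⟩
  e2=⟨0,0,1⟩ f-->⟨2,4⟩ g-->⟨0,3⟩
  ⟦path⟧₁ = ⟨0 4 0; 4 2 3⟩
Path 2 = h;k:
  e0=⟨1,0,0⟩ h-->⟨0,2,2⟩ k-->⟨0,3⟩
  e1=⟨0,1,0⟩ h-->⟨1,1,3⟩ k-->⟨4,4⟩
  e2=⟨0,0,1⟩ h-->⟨2,2,2⟩ k-->⟨0,2⟩
  ⟦path⟧₂ = ⟨0 4 0; 3 4 2⟩
Equal? distinct morphisms ✗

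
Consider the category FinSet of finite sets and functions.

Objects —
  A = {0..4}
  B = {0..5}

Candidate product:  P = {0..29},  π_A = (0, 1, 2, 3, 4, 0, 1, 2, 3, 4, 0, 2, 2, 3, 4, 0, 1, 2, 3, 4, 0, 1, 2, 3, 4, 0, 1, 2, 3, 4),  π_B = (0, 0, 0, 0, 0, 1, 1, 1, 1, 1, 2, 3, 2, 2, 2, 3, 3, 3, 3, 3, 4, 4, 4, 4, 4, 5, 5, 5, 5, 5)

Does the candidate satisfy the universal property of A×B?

Answer: NOT A VALID PRODUCT — duplicate pair at indices 17,11

Work:
|A|·|B| = 5·6 = 30;  |P| = 30
Check the pairing map k ↦ (π_A(k), π_B(k)):
  0 : (0,0)
  1 : (1,0)
  2 : (2,0)
  3 : (3,0)
  4 : (4,0)
  5 : (0,1)
  6 : (1,1)
  7 : (2,1)
  8 : (3,1)
  9 : (4,1)
  10 : (0,2)
  11 : (2,3)
  12 : (2,2)
  13 : (3,2)
  14 : (4,2)
  15 : (0,3)
  16 : (1,3)
  17 : (2,3)  ✗ repeats pair of k=11
  18 : (3,3)
  19 : (4,3)
  20 : (0,4)
  21 : (1,4)
  22 : (2,4)
  23 : (3,4)
  24 : (4,4)
  25 : (0,5)
  26 : (1,5)
  27 : (2,5)
  28 : (3,5)
  29 : (4,5)
distinct pairs in image: 29 / 30 needed
  → (2,3) hit at k=11 and k=17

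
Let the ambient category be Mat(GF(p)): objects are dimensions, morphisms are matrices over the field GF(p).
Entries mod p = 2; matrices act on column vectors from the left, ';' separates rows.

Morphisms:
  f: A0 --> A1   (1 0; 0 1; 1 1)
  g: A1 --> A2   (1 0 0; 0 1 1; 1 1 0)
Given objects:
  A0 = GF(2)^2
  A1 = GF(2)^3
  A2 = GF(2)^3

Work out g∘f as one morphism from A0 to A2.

  e0=(1,0) f-->(1,0,1) g-->(1,1,1)
  e1=(0,1) f-->(0,1,1) g-->(0,0,1)
composite: (1 0; 1 0; 1 1)

Answer: (1 0; 1 0; 1 1)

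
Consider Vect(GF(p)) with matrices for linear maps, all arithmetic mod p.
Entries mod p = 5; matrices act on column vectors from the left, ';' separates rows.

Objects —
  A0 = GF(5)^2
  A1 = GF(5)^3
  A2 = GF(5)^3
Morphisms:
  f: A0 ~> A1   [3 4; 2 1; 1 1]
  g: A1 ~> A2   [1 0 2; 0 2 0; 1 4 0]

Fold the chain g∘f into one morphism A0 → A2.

Answer: [0 1; 4 2; 1 3]

Work:
  e0=[1,0] f~>[3,2,1] g~>[0,4,1]
  e1=[0,1] f~>[4,1,1] g~>[1,2,3]
composite: [0 1; 4 2; 1 3]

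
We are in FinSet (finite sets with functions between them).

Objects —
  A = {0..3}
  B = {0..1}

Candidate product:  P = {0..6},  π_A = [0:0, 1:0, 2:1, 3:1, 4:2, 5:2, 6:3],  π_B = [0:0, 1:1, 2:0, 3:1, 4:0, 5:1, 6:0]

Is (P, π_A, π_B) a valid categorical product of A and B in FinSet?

Answer: NOT A VALID PRODUCT — |P|=7 ≠ |A|·|B|=8

Derivation:
|A|·|B| = 4·2 = 8;  |P| = 7
  → cardinalities differ; no bijection possible.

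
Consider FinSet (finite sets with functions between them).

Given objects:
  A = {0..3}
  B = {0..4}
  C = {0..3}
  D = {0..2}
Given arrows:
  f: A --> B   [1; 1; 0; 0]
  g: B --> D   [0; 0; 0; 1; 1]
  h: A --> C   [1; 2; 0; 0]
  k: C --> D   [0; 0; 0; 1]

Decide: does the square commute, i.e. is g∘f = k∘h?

Answer: COMMUTES

Work:
Path 1 = f;g:
  0 f-->1 g-->0
  1 f-->1 g-->0
  2 f-->0 g-->0
  3 f-->0 g-->0
  result₁ = [0; 0; 0; 0]
Path 2 = h;k:
  0 h-->1 k-->0
  1 h-->2 k-->0
  2 h-->0 k-->0
  3 h-->0 k-->0
  result₂ = [0; 0; 0; 0]
Equal? YES — commutes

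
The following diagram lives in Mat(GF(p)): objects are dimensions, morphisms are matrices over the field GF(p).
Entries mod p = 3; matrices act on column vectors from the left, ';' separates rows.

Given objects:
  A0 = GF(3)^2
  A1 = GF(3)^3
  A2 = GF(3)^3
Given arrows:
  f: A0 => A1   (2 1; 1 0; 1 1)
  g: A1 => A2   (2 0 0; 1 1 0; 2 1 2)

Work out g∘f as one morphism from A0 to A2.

Answer: (1 2; 0 1; 1 1)

Derivation:
  e0=(1,0) f=>(2,1,1) g=>(1,0,1)
  e1=(0,1) f=>(1,0,1) g=>(2,1,1)
result: (1 2; 0 1; 1 1)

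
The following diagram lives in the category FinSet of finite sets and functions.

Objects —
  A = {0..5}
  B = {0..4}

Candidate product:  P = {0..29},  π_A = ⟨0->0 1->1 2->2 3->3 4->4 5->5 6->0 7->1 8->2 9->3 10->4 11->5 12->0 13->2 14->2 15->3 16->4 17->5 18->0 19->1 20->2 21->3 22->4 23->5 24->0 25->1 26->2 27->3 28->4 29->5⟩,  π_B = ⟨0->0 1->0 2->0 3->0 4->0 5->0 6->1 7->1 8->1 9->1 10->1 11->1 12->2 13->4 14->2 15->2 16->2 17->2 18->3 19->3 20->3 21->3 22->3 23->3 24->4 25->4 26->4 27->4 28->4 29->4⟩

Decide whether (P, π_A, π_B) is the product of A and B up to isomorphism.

Answer: NOT A VALID PRODUCT — duplicate pair at indices 26,13

Derivation:
|A|·|B| = 6·5 = 30;  |P| = 30
Check the pairing map k ↦ (π_A(k), π_B(k)):
  0 -> (0,0)
  1 -> (1,0)
  2 -> (2,0)
  3 -> (3,0)
  4 -> (4,0)
  5 -> (5,0)
  6 -> (0,1)
  7 -> (1,1)
  8 -> (2,1)
  9 -> (3,1)
  10 -> (4,1)
  11 -> (5,1)
  12 -> (0,2)
  13 -> (2,4)
  14 -> (2,2)
  15 -> (3,2)
  16 -> (4,2)
  17 -> (5,2)
  18 -> (0,3)
  19 -> (1,3)
  20 -> (2,3)
  21 -> (3,3)
  22 -> (4,3)
  23 -> (5,3)
  24 -> (0,4)
  25 -> (1,4)
  26 -> (2,4)  ✗ repeats pair of k=13
  27 -> (3,4)
  28 -> (4,4)
  29 -> (5,4)
distinct pairs in image: 29 / 30 needed
  → (2,4) hit at k=13 and k=26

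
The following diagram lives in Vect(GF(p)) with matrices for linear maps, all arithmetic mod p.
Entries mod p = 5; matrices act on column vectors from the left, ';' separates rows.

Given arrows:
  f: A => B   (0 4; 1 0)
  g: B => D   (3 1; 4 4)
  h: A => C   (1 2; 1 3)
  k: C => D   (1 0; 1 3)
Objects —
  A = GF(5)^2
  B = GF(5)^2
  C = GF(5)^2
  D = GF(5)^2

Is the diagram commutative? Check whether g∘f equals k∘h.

Answer: COMMUTES

Work:
1) trace f;g:
  e0=[1,0] f=>[0,1] g=>[1,4]
  e1=[0,1] f=>[4,0] g=>[2,1]
  ⟦path⟧₁ = (1 2; 4 1)
2) trace h;k:
  e0=[1,0] h=>[1,1] k=>[1,4]
  e1=[0,1] h=>[2,3] k=>[2,1]
  ⟦path⟧₂ = (1 2; 4 1)
Equal? same morphism ✓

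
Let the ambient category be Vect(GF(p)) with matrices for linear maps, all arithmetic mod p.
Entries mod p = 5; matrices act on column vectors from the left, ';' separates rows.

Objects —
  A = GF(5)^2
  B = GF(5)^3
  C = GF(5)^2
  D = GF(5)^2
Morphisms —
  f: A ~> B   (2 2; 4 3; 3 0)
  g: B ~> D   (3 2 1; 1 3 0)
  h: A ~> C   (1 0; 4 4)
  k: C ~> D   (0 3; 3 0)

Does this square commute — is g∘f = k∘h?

Answer: DOES NOT COMMUTE

Derivation:
1) trace f;g:
  e0=[1,0] f~>[2,4,3] g~>[2,4]
  e1=[0,1] f~>[2,3,0] g~>[2,1]
  result₁ = (2 2; 4 1)
2) trace h;k:
  e0=[1,0] h~>[1,4] k~>[2,3]
  e1=[0,1] h~>[0,4] k~>[2,0]
  result₂ = (2 2; 3 0)
Equal? NO — does not commute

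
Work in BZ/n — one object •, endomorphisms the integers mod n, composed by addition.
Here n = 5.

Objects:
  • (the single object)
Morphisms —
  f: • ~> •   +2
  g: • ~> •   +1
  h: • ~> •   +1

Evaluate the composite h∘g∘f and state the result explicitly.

  0 +2≡2 +1≡3 +1≡4  (mod 5)
⟦path⟧: +4

Answer: +4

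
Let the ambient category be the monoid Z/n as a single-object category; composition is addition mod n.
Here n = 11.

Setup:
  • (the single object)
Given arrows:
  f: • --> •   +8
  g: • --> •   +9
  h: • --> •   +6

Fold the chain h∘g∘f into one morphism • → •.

  0 +8≡8 +9≡6 +6≡1  (mod 11)
result: +1

Answer: +1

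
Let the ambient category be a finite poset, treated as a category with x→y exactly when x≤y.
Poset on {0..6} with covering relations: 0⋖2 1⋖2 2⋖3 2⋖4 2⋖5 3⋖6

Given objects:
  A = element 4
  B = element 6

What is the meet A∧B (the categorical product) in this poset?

Common predecessors of 4,6: {0,1,2}
  0 <= 2
  1 <= 2
  2 <= 2
glb = 2

Answer: A∧B = 2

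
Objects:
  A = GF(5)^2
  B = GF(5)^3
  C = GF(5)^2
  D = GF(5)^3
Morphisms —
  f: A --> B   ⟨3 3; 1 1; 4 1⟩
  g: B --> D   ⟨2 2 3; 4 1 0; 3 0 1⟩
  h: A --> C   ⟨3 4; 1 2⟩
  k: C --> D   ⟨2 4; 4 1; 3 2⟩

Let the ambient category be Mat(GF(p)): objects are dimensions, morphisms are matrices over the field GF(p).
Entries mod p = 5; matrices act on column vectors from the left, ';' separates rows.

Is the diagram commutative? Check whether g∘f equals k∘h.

Answer: DOES NOT COMMUTE

Derivation:
Path 1 = f;g:
  e0=[1,0] f-->[3,1,4] g-->[0,3,3]
  e1=[0,1] f-->[3,1,1] g-->[1,3,0]
  result₁ = ⟨0 1; 3 3; 3 0⟩
Path 2 = h;k:
  e0=[1,0] h-->[3,1] k-->[0,3,1]
  e1=[0,1] h-->[4,2] k-->[1,3,1]
  result₂ = ⟨0 1; 3 3; 1 1⟩
Equal? NO — does not commute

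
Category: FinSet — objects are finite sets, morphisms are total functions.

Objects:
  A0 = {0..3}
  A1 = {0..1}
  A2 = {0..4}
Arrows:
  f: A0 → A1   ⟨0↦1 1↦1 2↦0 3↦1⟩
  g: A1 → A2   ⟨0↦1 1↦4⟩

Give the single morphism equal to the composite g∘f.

Answer: ⟨0↦4 1↦4 2↦1 3↦4⟩

Derivation:
  0 f→1 g→4
  1 f→1 g→4
  2 f→0 g→1
  3 f→1 g→4
result: ⟨0↦4 1↦4 2↦1 3↦4⟩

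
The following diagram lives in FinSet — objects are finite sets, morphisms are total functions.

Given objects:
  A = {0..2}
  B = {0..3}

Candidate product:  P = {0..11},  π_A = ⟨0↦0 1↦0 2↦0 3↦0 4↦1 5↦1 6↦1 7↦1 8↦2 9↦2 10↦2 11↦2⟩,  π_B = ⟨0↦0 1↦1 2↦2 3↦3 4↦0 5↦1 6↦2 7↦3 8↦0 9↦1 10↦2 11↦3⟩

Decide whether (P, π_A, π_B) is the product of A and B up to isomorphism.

|A|·|B| = 3·4 = 12;  |P| = 12
Check the pairing map k ↦ (π_A(k), π_B(k)):
  0 ↦ (0,0)
  1 ↦ (0,1)
  2 ↦ (0,2)
  3 ↦ (0,3)
  4 ↦ (1,0)
  5 ↦ (1,1)
  6 ↦ (1,2)
  7 ↦ (1,3)
  8 ↦ (2,0)
  9 ↦ (2,1)
  10 ↦ (2,2)
  11 ↦ (2,3)
distinct pairs in image: 12 / 12 needed
  → bijection onto A×B; projections well-typed.

Answer: VALID PRODUCT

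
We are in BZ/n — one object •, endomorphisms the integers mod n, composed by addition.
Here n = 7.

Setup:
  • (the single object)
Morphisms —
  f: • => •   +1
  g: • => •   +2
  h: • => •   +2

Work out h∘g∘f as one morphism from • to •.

  0 +1≡1 +2≡3 +2≡5  (mod 7)
⟦path⟧: +5

Answer: +5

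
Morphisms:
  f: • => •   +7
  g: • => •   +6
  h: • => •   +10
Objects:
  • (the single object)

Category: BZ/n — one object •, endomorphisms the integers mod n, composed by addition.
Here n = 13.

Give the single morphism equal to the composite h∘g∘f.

  0 +7≡7 +6≡0 +10≡10  (mod 13)
composite: +10

Answer: +10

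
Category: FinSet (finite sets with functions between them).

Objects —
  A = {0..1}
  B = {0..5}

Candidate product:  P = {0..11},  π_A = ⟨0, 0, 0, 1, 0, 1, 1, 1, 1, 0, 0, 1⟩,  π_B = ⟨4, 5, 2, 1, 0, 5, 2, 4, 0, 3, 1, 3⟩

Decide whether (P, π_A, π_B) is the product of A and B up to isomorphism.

|A|·|B| = 2·6 = 12;  |P| = 12
Check the pairing map k ↦ (π_A(k), π_B(k)):
  0 -> (0,4)
  1 -> (0,5)
  2 -> (0,2)
  3 -> (1,1)
  4 -> (0,0)
  5 -> (1,5)
  6 -> (1,2)
  7 -> (1,4)
  8 -> (1,0)
  9 -> (0,3)
  10 -> (0,1)
  11 -> (1,3)
distinct pairs in image: 12 / 12 needed
  → bijection onto A×B; projections well-typed.

Answer: VALID PRODUCT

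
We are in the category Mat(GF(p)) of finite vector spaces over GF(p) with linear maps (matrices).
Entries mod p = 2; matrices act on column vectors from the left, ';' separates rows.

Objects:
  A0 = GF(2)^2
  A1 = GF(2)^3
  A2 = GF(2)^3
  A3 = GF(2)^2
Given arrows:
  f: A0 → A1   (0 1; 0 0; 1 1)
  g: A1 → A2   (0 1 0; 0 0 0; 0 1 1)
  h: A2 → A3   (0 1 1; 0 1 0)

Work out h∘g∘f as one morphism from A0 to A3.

  e0=⟨1,0⟩ f→⟨0,0,1⟩ g→⟨0,0,1⟩ h→⟨1,0⟩
  e1=⟨0,1⟩ f→⟨1,0,1⟩ g→⟨0,0,1⟩ h→⟨1,0⟩
composite: (1 1; 0 0)

Answer: (1 1; 0 0)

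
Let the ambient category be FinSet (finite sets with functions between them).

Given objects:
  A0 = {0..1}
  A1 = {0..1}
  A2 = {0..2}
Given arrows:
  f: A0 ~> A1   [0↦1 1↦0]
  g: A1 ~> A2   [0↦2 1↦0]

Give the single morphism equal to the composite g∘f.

  0 f~>1 g~>0
  1 f~>0 g~>2
⟦path⟧: [0↦0 1↦2]

Answer: [0↦0 1↦2]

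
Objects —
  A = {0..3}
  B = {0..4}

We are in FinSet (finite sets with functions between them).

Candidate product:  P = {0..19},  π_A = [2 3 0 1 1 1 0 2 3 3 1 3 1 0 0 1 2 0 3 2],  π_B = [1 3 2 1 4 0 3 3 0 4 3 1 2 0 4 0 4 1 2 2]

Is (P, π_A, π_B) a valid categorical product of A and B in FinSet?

|A|·|B| = 4·5 = 20;  |P| = 20
Check the pairing map k ↦ (π_A(k), π_B(k)):
  0 -> (2,1)
  1 -> (3,3)
  2 -> (0,2)
  3 -> (1,1)
  4 -> (1,4)
  5 -> (1,0)
  6 -> (0,3)
  7 -> (2,3)
  8 -> (3,0)
  9 -> (3,4)
  10 -> (1,3)
  11 -> (3,1)
  12 -> (1,2)
  13 -> (0,0)
  14 -> (0,4)
  15 -> (1,0)  ✗ repeats pair of k=5
  16 -> (2,4)
  17 -> (0,1)
  18 -> (3,2)
  19 -> (2,2)
distinct pairs in image: 19 / 20 needed
  → (1,0) hit at k=5 and k=15

Answer: NOT A VALID PRODUCT — duplicate pair at indices 15,5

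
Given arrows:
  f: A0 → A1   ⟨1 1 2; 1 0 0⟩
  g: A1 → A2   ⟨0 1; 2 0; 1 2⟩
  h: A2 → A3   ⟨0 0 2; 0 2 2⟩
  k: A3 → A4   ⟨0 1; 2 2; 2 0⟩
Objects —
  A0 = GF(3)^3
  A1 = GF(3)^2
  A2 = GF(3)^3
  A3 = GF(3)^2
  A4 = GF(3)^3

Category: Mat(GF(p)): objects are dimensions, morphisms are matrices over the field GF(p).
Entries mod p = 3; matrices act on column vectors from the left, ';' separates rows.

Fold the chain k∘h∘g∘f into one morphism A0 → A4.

Answer: ⟨1 0 0; 2 1 2; 0 1 2⟩

Work:
  e0=(1,0,0) f→(1,1) g→(1,2,0) h→(0,1) k→(1,2,0)
  e1=(0,1,0) f→(1,0) g→(0,2,1) h→(2,0) k→(0,1,1)
  e2=(0,0,1) f→(2,0) g→(0,1,2) h→(1,0) k→(0,2,2)
result: ⟨1 0 0; 2 1 2; 0 1 2⟩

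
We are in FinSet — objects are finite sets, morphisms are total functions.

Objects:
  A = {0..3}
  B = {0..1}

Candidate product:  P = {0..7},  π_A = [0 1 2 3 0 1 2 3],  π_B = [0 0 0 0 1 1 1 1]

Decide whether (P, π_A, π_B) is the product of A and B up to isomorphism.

Answer: VALID PRODUCT

Work:
|A|·|B| = 4·2 = 8;  |P| = 8
Check the pairing map k ↦ (π_A(k), π_B(k)):
  0 : (0,0)
  1 : (1,0)
  2 : (2,0)
  3 : (3,0)
  4 : (0,1)
  5 : (1,1)
  6 : (2,1)
  7 : (3,1)
distinct pairs in image: 8 / 8 needed
  → bijection onto A×B; projections well-typed.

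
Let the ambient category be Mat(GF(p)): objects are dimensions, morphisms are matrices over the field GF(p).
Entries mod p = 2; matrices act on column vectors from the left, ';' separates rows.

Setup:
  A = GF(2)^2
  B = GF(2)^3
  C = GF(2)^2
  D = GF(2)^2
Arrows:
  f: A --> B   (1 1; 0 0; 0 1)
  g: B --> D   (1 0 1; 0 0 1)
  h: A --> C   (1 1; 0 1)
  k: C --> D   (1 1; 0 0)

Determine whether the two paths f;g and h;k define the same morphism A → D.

1) trace f;g:
  e0=[1,0] f-->[1,0,0] g-->[1,0]
  e1=[0,1] f-->[1,0,1] g-->[0,1]
  ⟦path⟧₁ = (1 0; 0 1)
2) trace h;k:
  e0=[1,0] h-->[1,0] k-->[1,0]
  e1=[0,1] h-->[1,1] k-->[0,0]
  ⟦path⟧₂ = (1 0; 0 0)
Equal? differ; not commutative

Answer: DOES NOT COMMUTE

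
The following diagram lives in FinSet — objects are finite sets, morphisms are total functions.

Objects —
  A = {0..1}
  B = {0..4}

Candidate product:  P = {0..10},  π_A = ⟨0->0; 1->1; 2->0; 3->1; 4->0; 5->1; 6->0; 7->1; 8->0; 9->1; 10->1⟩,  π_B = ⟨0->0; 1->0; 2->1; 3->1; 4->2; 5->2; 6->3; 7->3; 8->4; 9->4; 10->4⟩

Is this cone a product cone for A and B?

|A|·|B| = 2·5 = 10;  |P| = 11
  → cardinalities differ; no bijection possible.

Answer: NOT A VALID PRODUCT — |P|=11 ≠ |A|·|B|=10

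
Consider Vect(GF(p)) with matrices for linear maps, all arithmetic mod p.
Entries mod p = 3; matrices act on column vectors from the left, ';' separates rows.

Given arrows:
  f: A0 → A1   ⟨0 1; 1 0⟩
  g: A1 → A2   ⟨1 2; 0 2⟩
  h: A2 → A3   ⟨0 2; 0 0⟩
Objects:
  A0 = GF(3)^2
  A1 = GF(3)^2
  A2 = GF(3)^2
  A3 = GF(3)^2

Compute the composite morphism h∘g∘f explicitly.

Answer: ⟨1 0; 0 0⟩

Work:
  e0=[1,0] f→[0,1] g→[2,2] h→[1,0]
  e1=[0,1] f→[1,0] g→[1,0] h→[0,0]
result: ⟨1 0; 0 0⟩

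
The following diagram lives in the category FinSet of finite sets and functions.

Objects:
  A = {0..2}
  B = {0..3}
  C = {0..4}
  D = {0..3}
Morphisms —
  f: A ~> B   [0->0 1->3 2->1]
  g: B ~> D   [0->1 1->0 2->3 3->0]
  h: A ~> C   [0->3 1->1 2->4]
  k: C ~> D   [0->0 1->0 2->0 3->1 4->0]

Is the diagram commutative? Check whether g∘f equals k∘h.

Along f;g (path 1):
  0 f~>0 g~>1
  1 f~>3 g~>0
  2 f~>1 g~>0
  result₁ = [0->1 1->0 2->0]
Along h;k (path 2):
  0 h~>3 k~>1
  1 h~>1 k~>0
  2 h~>4 k~>0
  result₂ = [0->1 1->0 2->0]
Equal? equal; square commutes

Answer: COMMUTES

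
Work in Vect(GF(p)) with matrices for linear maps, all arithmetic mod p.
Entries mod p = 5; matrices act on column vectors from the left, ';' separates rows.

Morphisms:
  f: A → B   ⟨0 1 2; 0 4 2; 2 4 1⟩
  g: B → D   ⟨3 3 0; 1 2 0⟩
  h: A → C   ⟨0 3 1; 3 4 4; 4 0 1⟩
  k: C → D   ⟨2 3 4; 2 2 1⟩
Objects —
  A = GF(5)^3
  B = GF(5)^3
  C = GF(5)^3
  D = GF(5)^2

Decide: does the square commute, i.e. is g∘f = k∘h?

1) trace f;g:
  e0=⟨1,0,0⟩ f→⟨0,0,2⟩ g→⟨0,0⟩
  e1=⟨0,1,0⟩ f→⟨1,4,4⟩ g→⟨0,4⟩
  e2=⟨0,0,1⟩ f→⟨2,2,1⟩ g→⟨2,1⟩
  composite₁ = ⟨0 0 2; 0 4 1⟩
2) trace h;k:
  e0=⟨1,0,0⟩ h→⟨0,3,4⟩ k→⟨0,0⟩
  e1=⟨0,1,0⟩ h→⟨3,4,0⟩ k→⟨3,4⟩
  e2=⟨0,0,1⟩ h→⟨1,4,1⟩ k→⟨3,1⟩
  composite₂ = ⟨0 3 3; 0 4 1⟩
Equal? NO — does not commute

Answer: DOES NOT COMMUTE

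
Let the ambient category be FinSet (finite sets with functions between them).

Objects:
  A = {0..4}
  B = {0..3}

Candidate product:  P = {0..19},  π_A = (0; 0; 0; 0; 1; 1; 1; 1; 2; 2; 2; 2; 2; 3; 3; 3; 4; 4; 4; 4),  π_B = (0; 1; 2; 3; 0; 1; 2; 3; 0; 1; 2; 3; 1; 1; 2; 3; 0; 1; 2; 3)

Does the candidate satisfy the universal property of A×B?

Answer: NOT A VALID PRODUCT — duplicate pair at indices 9,12

Work:
|A|·|B| = 5·4 = 20;  |P| = 20
Check the pairing map k ↦ (π_A(k), π_B(k)):
  0 -> (0,0)
  1 -> (0,1)
  2 -> (0,2)
  3 -> (0,3)
  4 -> (1,0)
  5 -> (1,1)
  6 -> (1,2)
  7 -> (1,3)
  8 -> (2,0)
  9 -> (2,1)
  10 -> (2,2)
  11 -> (2,3)
  12 -> (2,1)  ✗ repeats pair of k=9
  13 -> (3,1)
  14 -> (3,2)
  15 -> (3,3)
  16 -> (4,0)
  17 -> (4,1)
  18 -> (4,2)
  19 -> (4,3)
distinct pairs in image: 19 / 20 needed
  → (2,1) hit at k=9 and k=12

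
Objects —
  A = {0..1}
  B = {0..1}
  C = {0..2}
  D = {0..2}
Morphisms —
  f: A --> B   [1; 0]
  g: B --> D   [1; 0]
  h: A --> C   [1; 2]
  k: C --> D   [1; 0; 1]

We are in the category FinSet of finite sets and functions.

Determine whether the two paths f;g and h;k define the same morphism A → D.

Answer: COMMUTES

Trace:
1) trace f;g:
  0 f-->1 g-->0
  1 f-->0 g-->1
  composite₁ = [0; 1]
2) trace h;k:
  0 h-->1 k-->0
  1 h-->2 k-->1
  composite₂ = [0; 1]
Equal? YES — commutes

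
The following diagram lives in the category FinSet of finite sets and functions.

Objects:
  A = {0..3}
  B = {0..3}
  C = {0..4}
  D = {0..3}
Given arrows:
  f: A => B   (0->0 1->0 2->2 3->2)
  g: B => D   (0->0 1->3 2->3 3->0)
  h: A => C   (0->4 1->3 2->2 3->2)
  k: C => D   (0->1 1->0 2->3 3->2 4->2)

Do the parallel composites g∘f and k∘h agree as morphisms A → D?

1) trace f;g:
  0 f=>0 g=>0
  1 f=>0 g=>0
  2 f=>2 g=>3
  3 f=>2 g=>3
  result₁ = (0->0 1->0 2->3 3->3)
2) trace h;k:
  0 h=>4 k=>2
  1 h=>3 k=>2
  2 h=>2 k=>3
  3 h=>2 k=>3
  result₂ = (0->2 1->2 2->3 3->3)
Equal? distinct morphisms ✗

Answer: DOES NOT COMMUTE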